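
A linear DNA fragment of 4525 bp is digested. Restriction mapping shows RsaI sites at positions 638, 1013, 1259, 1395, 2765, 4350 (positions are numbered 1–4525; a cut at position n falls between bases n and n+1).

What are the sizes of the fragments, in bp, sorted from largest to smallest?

1585, 1370, 638, 375, 246, 175, 136 bp

Linear molecule, 6 cuts → 7 fragments:
  638 − 0 = 638 bp
  1013 − 638 = 375 bp
  1259 − 1013 = 246 bp
  1395 − 1259 = 136 bp
  2765 − 1395 = 1370 bp
  4350 − 2765 = 1585 bp
  4525 − 4350 = 175 bp
Sorted largest to smallest: 1585, 1370, 638, 375, 246, 175, 136 bp.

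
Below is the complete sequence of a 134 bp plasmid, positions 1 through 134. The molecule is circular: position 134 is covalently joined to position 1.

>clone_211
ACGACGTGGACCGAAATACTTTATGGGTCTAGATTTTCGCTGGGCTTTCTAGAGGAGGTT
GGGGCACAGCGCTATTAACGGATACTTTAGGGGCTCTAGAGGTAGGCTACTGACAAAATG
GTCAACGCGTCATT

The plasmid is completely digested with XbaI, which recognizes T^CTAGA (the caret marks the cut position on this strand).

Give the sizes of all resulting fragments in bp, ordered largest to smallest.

67, 47, 20 bp

XbaI sites (TCTAGA) start at positions 28, 48, 95.
XbaI cuts after the first base of each site, so after positions 28, 48, 95.
Circular molecule, 3 cuts → 3 fragments:
  29–48 → 20 bp
  49–95 → 47 bp
  96–134 then 1–28 → 39 + 28 = 67 bp
Sorted largest to smallest: 67, 47, 20 bp.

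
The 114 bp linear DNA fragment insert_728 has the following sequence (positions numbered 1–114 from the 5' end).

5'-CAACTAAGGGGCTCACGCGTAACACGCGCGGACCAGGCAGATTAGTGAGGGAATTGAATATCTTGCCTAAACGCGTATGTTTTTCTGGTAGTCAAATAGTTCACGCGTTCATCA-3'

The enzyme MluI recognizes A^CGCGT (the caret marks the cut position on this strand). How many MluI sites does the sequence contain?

ACGCGT occurs starting at positions 15, 71, 103.
MluI cuts at 3 sites.

3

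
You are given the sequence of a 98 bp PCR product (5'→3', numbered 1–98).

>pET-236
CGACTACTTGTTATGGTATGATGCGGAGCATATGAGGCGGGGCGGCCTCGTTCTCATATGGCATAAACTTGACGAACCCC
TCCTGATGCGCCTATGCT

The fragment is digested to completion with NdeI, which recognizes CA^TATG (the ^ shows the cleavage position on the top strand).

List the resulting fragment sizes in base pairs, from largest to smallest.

42, 30, 26 bp

NdeI sites (CATATG) start at positions 29, 55.
NdeI cuts after base 2 of each site, so after positions 30, 56.
Linear molecule, 2 cuts → 3 fragments:
  1–30 → 30 bp
  31–56 → 26 bp
  57–98 → 42 bp
Sorted largest to smallest: 42, 30, 26 bp.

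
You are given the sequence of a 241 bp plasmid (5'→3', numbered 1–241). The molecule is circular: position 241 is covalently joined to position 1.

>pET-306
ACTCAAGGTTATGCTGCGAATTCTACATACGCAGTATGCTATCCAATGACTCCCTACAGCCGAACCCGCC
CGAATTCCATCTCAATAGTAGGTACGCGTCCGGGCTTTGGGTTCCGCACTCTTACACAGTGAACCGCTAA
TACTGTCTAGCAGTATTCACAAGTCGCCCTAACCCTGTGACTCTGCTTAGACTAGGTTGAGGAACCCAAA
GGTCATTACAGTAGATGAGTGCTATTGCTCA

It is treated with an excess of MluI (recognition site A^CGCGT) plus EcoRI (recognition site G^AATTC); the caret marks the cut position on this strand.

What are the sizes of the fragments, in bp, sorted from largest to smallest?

165, 54, 22 bp

The MluI site (ACGCGT) starts at position 94.
MluI cuts after the first base of each site, so after position 94.
EcoRI sites (GAATTC) start at positions 18, 72.
EcoRI cuts after the first base of each site, so after positions 18, 72.
Combined cut positions: 18, 72, 94.
Circular molecule, 3 cuts → 3 fragments:
  19–72 → 54 bp
  73–94 → 22 bp
  95–241 then 1–18 → 147 + 18 = 165 bp
Sorted largest to smallest: 165, 54, 22 bp.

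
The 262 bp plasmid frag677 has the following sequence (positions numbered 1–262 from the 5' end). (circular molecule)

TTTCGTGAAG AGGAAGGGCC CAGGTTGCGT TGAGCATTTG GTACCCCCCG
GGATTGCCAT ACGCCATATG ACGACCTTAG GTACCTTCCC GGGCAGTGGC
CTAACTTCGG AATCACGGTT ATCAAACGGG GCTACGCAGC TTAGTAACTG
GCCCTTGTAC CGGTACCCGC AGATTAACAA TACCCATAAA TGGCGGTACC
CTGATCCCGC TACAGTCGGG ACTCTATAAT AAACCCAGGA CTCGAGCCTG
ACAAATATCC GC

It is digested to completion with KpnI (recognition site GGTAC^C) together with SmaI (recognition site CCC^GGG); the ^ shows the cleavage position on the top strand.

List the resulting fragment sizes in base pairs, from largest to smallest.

KpnI sites (GGTACC) start at positions 40, 80, 162, 195.
KpnI cuts after base 5 of each site (before the last base), so after positions 44, 84, 166, 199.
SmaI sites (CCCGGG) start at positions 47, 88.
SmaI cuts after base 3 of each site, so after positions 49, 90.
Combined cut positions: 44, 49, 84, 90, 166, 199.
Circular molecule, 6 cuts → 6 fragments:
  45–49 → 5 bp
  50–84 → 35 bp
  85–90 → 6 bp
  91–166 → 76 bp
  167–199 → 33 bp
  200–262 then 1–44 → 63 + 44 = 107 bp
Sorted largest to smallest: 107, 76, 35, 33, 6, 5 bp.

107, 76, 35, 33, 6, 5 bp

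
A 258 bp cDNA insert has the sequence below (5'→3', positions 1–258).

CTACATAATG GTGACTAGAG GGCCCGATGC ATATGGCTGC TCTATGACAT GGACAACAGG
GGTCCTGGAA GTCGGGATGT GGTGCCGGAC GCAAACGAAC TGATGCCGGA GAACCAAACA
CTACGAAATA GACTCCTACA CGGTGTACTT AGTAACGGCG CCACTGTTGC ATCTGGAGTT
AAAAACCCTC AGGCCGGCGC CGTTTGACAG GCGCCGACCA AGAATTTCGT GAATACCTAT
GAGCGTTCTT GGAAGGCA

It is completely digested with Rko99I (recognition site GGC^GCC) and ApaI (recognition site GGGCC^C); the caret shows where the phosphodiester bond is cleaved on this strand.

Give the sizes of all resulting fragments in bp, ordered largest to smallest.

135, 46, 39, 24, 14 bp

Rko99I sites (GGCGCC) start at positions 157, 196, 210.
Rko99I cuts after base 3 of each site, so after positions 159, 198, 212.
The ApaI site (GGGCCC) starts at position 20.
ApaI cuts after base 5 of each site (before the last base), so after position 24.
Combined cut positions: 24, 159, 198, 212.
Linear molecule, 4 cuts → 5 fragments:
  1–24 → 24 bp
  25–159 → 135 bp
  160–198 → 39 bp
  199–212 → 14 bp
  213–258 → 46 bp
Sorted largest to smallest: 135, 46, 39, 24, 14 bp.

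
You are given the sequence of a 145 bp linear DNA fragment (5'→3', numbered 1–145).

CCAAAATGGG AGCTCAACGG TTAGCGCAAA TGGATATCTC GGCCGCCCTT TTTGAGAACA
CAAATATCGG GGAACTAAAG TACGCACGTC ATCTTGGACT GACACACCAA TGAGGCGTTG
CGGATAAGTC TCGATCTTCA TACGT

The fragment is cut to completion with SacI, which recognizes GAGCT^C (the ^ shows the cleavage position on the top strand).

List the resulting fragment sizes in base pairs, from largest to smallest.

The SacI site (GAGCTC) starts at position 10.
SacI cuts after base 5 of each site (before the last base), so after position 14.
Linear molecule, 1 cut → 2 fragments:
  1–14 → 14 bp
  15–145 → 131 bp
Sorted largest to smallest: 131, 14 bp.

131, 14 bp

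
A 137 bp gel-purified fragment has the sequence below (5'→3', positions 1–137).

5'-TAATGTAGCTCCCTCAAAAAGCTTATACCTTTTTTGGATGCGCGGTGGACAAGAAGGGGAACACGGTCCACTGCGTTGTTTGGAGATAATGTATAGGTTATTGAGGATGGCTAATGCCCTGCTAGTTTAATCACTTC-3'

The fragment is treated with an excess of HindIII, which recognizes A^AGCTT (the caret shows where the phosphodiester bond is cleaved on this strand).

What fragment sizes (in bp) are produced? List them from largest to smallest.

The HindIII site (AAGCTT) starts at position 19.
HindIII cuts after the first base of each site, so after position 19.
Linear molecule, 1 cut → 2 fragments:
  1–19 → 19 bp
  20–137 → 118 bp
Sorted largest to smallest: 118, 19 bp.

118, 19 bp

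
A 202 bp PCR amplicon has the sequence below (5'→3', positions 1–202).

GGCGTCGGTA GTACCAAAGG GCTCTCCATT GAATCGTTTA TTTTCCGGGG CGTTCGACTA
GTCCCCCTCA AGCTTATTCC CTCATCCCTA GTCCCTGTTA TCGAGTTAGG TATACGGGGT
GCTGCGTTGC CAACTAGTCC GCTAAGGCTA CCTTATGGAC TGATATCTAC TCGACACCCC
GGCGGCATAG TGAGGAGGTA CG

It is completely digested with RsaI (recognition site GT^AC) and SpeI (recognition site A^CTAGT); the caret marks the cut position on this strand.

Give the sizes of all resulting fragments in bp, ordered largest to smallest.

RsaI sites (GTAC) start at positions 11, 198.
RsaI cuts after base 2 of each site, so after positions 12, 199.
SpeI sites (ACTAGT) start at positions 57, 133.
SpeI cuts after the first base of each site, so after positions 57, 133.
Combined cut positions: 12, 57, 133, 199.
Linear molecule, 4 cuts → 5 fragments:
  1–12 → 12 bp
  13–57 → 45 bp
  58–133 → 76 bp
  134–199 → 66 bp
  200–202 → 3 bp
Sorted largest to smallest: 76, 66, 45, 12, 3 bp.

76, 66, 45, 12, 3 bp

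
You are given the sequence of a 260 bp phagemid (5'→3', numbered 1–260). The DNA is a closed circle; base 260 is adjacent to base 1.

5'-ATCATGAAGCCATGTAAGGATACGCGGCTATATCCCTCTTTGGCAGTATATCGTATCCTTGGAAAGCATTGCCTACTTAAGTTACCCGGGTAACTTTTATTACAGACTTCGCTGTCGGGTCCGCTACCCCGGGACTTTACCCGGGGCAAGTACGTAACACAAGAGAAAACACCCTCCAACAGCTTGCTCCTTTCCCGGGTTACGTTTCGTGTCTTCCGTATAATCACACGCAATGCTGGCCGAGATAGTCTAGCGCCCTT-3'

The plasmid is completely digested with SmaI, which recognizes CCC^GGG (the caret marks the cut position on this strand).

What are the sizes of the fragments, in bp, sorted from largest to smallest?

SmaI sites (CCCGGG) start at positions 85, 128, 140, 194.
SmaI cuts after base 3 of each site, so after positions 87, 130, 142, 196.
Circular molecule, 4 cuts → 4 fragments:
  88–130 → 43 bp
  131–142 → 12 bp
  143–196 → 54 bp
  197–260 then 1–87 → 64 + 87 = 151 bp
Sorted largest to smallest: 151, 54, 43, 12 bp.

151, 54, 43, 12 bp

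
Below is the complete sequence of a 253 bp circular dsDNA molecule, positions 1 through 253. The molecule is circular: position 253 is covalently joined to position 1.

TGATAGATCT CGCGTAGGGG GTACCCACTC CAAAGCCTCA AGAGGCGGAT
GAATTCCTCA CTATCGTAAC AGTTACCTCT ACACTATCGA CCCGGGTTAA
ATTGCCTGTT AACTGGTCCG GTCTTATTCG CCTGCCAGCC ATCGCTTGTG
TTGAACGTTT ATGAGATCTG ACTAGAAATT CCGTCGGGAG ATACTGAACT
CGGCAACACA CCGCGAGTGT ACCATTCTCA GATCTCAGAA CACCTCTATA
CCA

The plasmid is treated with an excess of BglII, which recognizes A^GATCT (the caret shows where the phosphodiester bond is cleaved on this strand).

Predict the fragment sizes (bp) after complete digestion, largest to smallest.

BglII sites (AGATCT) start at positions 5, 164, 230.
BglII cuts after the first base of each site, so after positions 5, 164, 230.
Circular molecule, 3 cuts → 3 fragments:
  6–164 → 159 bp
  165–230 → 66 bp
  231–253 then 1–5 → 23 + 5 = 28 bp
Sorted largest to smallest: 159, 66, 28 bp.

159, 66, 28 bp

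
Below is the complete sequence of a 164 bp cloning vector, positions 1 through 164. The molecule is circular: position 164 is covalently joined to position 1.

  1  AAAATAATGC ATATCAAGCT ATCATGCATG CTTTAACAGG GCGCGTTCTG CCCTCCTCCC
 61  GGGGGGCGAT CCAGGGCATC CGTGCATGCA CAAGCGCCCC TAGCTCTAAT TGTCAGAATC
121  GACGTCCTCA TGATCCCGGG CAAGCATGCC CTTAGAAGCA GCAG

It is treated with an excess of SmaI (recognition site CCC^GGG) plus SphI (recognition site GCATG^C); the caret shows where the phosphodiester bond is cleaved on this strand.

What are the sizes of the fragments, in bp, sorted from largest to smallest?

49, 46, 30, 28, 11 bp

SmaI sites (CCCGGG) start at positions 58, 135.
SmaI cuts after base 3 of each site, so after positions 60, 137.
SphI sites (GCATGC) start at positions 26, 84, 144.
SphI cuts after base 5 of each site (before the last base), so after positions 30, 88, 148.
Combined cut positions: 30, 60, 88, 137, 148.
Circular molecule, 5 cuts → 5 fragments:
  31–60 → 30 bp
  61–88 → 28 bp
  89–137 → 49 bp
  138–148 → 11 bp
  149–164 then 1–30 → 16 + 30 = 46 bp
Sorted largest to smallest: 49, 46, 30, 28, 11 bp.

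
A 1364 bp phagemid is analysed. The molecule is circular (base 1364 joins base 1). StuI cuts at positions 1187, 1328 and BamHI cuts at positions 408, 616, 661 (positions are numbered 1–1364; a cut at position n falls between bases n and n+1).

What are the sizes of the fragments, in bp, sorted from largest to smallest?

Combined cut positions (sorted): 408, 616, 661, 1187, 1328.
Circular molecule, 5 cuts → 5 fragments:
  616 − 408 = 208 bp
  661 − 616 = 45 bp
  1187 − 661 = 526 bp
  1328 − 1187 = 141 bp
  wrap: 1364 − 1328 + 408 = 444 bp
Sorted largest to smallest: 526, 444, 208, 141, 45 bp.

526, 444, 208, 141, 45 bp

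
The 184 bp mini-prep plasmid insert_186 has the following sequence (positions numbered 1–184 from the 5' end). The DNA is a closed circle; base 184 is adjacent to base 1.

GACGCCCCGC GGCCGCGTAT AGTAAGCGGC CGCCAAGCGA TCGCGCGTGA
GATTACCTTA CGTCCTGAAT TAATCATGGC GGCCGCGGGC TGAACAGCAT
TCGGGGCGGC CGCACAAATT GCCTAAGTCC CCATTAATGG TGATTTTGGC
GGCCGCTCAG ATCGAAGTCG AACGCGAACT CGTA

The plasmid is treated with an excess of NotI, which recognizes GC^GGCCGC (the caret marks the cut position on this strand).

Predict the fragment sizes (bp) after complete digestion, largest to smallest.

NotI sites (GCGGCCGC) start at positions 9, 26, 79, 106, 149.
NotI cuts after base 2 of each site, so after positions 10, 27, 80, 107, 150.
Circular molecule, 5 cuts → 5 fragments:
  11–27 → 17 bp
  28–80 → 53 bp
  81–107 → 27 bp
  108–150 → 43 bp
  151–184 then 1–10 → 34 + 10 = 44 bp
Sorted largest to smallest: 53, 44, 43, 27, 17 bp.

53, 44, 43, 27, 17 bp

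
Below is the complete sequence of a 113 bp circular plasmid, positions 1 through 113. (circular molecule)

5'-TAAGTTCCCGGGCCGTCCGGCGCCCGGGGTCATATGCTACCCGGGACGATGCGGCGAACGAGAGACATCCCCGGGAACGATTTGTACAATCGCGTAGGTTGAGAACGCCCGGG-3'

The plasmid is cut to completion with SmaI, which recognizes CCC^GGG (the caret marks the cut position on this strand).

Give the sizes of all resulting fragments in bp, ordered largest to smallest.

38, 30, 17, 16, 12 bp

SmaI sites (CCCGGG) start at positions 7, 23, 40, 70, 108.
SmaI cuts after base 3 of each site, so after positions 9, 25, 42, 72, 110.
Circular molecule, 5 cuts → 5 fragments:
  10–25 → 16 bp
  26–42 → 17 bp
  43–72 → 30 bp
  73–110 → 38 bp
  111–113 then 1–9 → 3 + 9 = 12 bp
Sorted largest to smallest: 38, 30, 17, 16, 12 bp.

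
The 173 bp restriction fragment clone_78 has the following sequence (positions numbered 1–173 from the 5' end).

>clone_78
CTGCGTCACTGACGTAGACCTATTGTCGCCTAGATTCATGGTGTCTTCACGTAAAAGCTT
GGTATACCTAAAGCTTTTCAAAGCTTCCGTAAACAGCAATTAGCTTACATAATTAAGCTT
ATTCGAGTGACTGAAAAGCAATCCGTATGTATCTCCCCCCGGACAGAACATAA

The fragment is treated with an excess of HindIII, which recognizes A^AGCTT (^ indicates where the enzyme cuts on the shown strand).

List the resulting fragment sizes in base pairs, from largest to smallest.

58, 55, 34, 16, 10 bp

HindIII sites (AAGCTT) start at positions 55, 71, 81, 115.
HindIII cuts after the first base of each site, so after positions 55, 71, 81, 115.
Linear molecule, 4 cuts → 5 fragments:
  1–55 → 55 bp
  56–71 → 16 bp
  72–81 → 10 bp
  82–115 → 34 bp
  116–173 → 58 bp
Sorted largest to smallest: 58, 55, 34, 16, 10 bp.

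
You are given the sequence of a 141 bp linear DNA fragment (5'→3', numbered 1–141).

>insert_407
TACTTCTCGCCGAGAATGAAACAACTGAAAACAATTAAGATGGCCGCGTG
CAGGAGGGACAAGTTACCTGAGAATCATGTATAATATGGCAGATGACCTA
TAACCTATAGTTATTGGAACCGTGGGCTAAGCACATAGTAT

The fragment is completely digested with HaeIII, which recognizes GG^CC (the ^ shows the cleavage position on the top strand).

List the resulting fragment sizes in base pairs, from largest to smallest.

The HaeIII site (GGCC) starts at position 42.
HaeIII cuts after base 2 of each site, so after position 43.
Linear molecule, 1 cut → 2 fragments:
  1–43 → 43 bp
  44–141 → 98 bp
Sorted largest to smallest: 98, 43 bp.

98, 43 bp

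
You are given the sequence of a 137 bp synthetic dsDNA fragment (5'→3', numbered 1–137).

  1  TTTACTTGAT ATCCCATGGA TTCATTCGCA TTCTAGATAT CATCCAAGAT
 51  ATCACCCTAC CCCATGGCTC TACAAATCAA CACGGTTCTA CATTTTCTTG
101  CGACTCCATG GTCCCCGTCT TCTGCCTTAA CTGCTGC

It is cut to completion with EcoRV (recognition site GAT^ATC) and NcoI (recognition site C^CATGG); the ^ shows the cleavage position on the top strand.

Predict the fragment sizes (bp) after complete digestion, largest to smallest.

44, 31, 24, 12, 12, 10, 4 bp

EcoRV sites (GATATC) start at positions 8, 36, 48.
EcoRV cuts after base 3 of each site, so after positions 10, 38, 50.
NcoI sites (CCATGG) start at positions 14, 62, 106.
NcoI cuts after the first base of each site, so after positions 14, 62, 106.
Combined cut positions: 10, 14, 38, 50, 62, 106.
Linear molecule, 6 cuts → 7 fragments:
  1–10 → 10 bp
  11–14 → 4 bp
  15–38 → 24 bp
  39–50 → 12 bp
  51–62 → 12 bp
  63–106 → 44 bp
  107–137 → 31 bp
Sorted largest to smallest: 44, 31, 24, 12, 12, 10, 4 bp.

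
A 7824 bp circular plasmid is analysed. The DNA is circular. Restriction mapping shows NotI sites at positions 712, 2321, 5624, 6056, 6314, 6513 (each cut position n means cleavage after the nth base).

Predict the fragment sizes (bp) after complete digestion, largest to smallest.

Circular molecule, 6 cuts → 6 fragments:
  2321 − 712 = 1609 bp
  5624 − 2321 = 3303 bp
  6056 − 5624 = 432 bp
  6314 − 6056 = 258 bp
  6513 − 6314 = 199 bp
  wrap: 7824 − 6513 + 712 = 2023 bp
Sorted largest to smallest: 3303, 2023, 1609, 432, 258, 199 bp.

3303, 2023, 1609, 432, 258, 199 bp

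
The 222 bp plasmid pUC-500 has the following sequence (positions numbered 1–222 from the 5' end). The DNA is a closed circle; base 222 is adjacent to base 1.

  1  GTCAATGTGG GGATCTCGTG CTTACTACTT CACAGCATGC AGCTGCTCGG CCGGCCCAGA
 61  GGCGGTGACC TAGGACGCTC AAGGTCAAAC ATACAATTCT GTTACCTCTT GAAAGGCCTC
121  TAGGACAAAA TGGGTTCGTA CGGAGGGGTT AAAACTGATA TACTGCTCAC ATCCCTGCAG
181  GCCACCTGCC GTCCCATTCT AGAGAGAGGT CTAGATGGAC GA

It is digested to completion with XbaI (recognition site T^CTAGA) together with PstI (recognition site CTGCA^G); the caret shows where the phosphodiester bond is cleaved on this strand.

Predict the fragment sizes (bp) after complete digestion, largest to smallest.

XbaI sites (TCTAGA) start at positions 198, 210.
XbaI cuts after the first base of each site, so after positions 198, 210.
The PstI site (CTGCAG) starts at position 175.
PstI cuts after base 5 of each site (before the last base), so after position 179.
Combined cut positions: 179, 198, 210.
Circular molecule, 3 cuts → 3 fragments:
  180–198 → 19 bp
  199–210 → 12 bp
  211–222 then 1–179 → 12 + 179 = 191 bp
Sorted largest to smallest: 191, 19, 12 bp.

191, 19, 12 bp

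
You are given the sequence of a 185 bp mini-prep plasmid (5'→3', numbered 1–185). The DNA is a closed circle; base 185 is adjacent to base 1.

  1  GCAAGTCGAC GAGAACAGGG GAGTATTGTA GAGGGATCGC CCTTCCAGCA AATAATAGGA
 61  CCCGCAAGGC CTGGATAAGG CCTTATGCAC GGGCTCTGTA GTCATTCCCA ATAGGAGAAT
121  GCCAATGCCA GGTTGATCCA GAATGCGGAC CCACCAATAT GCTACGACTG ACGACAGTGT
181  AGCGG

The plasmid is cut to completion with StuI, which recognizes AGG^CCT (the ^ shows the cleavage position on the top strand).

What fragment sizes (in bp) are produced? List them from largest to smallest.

174, 11 bp

StuI sites (AGGCCT) start at positions 67, 78.
StuI cuts after base 3 of each site, so after positions 69, 80.
Circular molecule, 2 cuts → 2 fragments:
  70–80 → 11 bp
  81–185 then 1–69 → 105 + 69 = 174 bp
Sorted largest to smallest: 174, 11 bp.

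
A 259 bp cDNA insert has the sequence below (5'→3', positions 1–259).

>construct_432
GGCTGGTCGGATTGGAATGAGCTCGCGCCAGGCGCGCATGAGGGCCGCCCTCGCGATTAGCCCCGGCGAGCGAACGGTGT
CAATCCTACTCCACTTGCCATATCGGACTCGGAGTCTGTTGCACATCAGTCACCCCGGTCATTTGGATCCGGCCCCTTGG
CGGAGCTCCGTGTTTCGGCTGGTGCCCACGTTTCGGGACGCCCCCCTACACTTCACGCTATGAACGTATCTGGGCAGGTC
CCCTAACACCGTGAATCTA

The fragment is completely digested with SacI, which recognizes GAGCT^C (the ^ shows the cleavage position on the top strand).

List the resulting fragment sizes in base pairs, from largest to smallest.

SacI sites (GAGCTC) start at positions 19, 163.
SacI cuts after base 5 of each site (before the last base), so after positions 23, 167.
Linear molecule, 2 cuts → 3 fragments:
  1–23 → 23 bp
  24–167 → 144 bp
  168–259 → 92 bp
Sorted largest to smallest: 144, 92, 23 bp.

144, 92, 23 bp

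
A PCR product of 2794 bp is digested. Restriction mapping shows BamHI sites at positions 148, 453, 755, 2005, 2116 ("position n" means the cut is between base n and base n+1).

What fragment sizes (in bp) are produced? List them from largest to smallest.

Linear molecule, 5 cuts → 6 fragments:
  148 − 0 = 148 bp
  453 − 148 = 305 bp
  755 − 453 = 302 bp
  2005 − 755 = 1250 bp
  2116 − 2005 = 111 bp
  2794 − 2116 = 678 bp
Sorted largest to smallest: 1250, 678, 305, 302, 148, 111 bp.

1250, 678, 305, 302, 148, 111 bp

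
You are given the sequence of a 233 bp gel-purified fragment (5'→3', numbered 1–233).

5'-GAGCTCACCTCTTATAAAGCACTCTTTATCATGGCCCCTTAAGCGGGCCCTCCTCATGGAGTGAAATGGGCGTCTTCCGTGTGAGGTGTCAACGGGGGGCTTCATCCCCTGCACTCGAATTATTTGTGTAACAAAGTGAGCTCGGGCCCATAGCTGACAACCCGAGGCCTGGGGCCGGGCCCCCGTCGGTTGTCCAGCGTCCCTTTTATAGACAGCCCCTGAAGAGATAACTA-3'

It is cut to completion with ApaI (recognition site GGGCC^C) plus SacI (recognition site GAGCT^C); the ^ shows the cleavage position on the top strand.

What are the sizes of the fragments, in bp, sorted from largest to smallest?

ApaI sites (GGGCCC) start at positions 45, 144, 177.
ApaI cuts after base 5 of each site (before the last base), so after positions 49, 148, 181.
SacI sites (GAGCTC) start at positions 1, 138.
SacI cuts after base 5 of each site (before the last base), so after positions 5, 142.
Combined cut positions: 5, 49, 142, 148, 181.
Linear molecule, 5 cuts → 6 fragments:
  1–5 → 5 bp
  6–49 → 44 bp
  50–142 → 93 bp
  143–148 → 6 bp
  149–181 → 33 bp
  182–233 → 52 bp
Sorted largest to smallest: 93, 52, 44, 33, 6, 5 bp.

93, 52, 44, 33, 6, 5 bp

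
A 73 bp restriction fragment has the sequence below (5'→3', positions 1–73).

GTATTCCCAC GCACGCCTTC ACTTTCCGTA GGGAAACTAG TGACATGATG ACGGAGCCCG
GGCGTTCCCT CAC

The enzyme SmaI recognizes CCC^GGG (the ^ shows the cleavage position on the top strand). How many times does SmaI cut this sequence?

CCCGGG occurs starting at position 57.
SmaI cuts at 1 site.

1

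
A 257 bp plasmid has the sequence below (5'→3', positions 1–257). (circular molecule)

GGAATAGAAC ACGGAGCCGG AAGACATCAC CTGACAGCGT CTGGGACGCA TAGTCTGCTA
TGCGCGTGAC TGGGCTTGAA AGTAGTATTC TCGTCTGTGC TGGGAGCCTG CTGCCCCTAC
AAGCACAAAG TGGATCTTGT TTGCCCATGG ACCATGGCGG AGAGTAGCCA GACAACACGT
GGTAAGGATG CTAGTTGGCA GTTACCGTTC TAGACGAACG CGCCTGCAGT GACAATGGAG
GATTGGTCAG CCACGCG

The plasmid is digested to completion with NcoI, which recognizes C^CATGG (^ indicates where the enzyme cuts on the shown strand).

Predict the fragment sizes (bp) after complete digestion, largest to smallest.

NcoI sites (CCATGG) start at positions 145, 152.
NcoI cuts after the first base of each site, so after positions 145, 152.
Circular molecule, 2 cuts → 2 fragments:
  146–152 → 7 bp
  153–257 then 1–145 → 105 + 145 = 250 bp
Sorted largest to smallest: 250, 7 bp.

250, 7 bp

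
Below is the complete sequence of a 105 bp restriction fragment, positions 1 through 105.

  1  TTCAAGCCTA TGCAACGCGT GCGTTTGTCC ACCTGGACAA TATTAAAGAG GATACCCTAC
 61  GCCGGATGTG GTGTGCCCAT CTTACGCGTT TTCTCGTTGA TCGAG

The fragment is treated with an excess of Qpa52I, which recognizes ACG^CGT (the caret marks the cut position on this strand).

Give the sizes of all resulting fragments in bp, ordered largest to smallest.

69, 19, 17 bp

Qpa52I sites (ACGCGT) start at positions 15, 84.
Qpa52I cuts after base 3 of each site, so after positions 17, 86.
Linear molecule, 2 cuts → 3 fragments:
  1–17 → 17 bp
  18–86 → 69 bp
  87–105 → 19 bp
Sorted largest to smallest: 69, 19, 17 bp.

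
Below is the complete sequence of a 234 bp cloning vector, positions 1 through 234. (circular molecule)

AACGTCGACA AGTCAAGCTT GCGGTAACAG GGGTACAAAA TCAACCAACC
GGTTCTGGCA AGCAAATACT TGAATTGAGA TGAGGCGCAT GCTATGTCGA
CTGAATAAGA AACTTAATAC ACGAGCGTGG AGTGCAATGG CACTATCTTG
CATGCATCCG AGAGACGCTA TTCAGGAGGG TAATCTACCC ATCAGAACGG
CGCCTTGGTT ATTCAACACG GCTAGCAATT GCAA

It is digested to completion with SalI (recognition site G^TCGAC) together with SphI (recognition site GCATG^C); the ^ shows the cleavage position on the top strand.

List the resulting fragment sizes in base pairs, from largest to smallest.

87, 84, 58, 5 bp

SalI sites (GTCGAC) start at positions 4, 96.
SalI cuts after the first base of each site, so after positions 4, 96.
SphI sites (GCATGC) start at positions 87, 150.
SphI cuts after base 5 of each site (before the last base), so after positions 91, 154.
Combined cut positions: 4, 91, 96, 154.
Circular molecule, 4 cuts → 4 fragments:
  5–91 → 87 bp
  92–96 → 5 bp
  97–154 → 58 bp
  155–234 then 1–4 → 80 + 4 = 84 bp
Sorted largest to smallest: 87, 84, 58, 5 bp.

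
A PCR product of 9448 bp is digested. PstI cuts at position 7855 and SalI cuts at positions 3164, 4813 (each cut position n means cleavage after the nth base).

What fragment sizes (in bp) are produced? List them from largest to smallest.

Combined cut positions (sorted): 3164, 4813, 7855.
Linear molecule, 3 cuts → 4 fragments:
  3164 − 0 = 3164 bp
  4813 − 3164 = 1649 bp
  7855 − 4813 = 3042 bp
  9448 − 7855 = 1593 bp
Sorted largest to smallest: 3164, 3042, 1649, 1593 bp.

3164, 3042, 1649, 1593 bp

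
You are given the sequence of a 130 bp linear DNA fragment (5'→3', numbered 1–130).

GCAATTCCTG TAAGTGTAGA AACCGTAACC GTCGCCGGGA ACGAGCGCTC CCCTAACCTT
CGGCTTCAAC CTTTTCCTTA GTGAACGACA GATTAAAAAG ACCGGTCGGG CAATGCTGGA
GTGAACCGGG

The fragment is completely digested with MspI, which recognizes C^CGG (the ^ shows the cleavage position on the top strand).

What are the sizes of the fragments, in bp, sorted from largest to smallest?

67, 35, 24, 4 bp

MspI sites (CCGG) start at positions 35, 102, 126.
MspI cuts after the first base of each site, so after positions 35, 102, 126.
Linear molecule, 3 cuts → 4 fragments:
  1–35 → 35 bp
  36–102 → 67 bp
  103–126 → 24 bp
  127–130 → 4 bp
Sorted largest to smallest: 67, 35, 24, 4 bp.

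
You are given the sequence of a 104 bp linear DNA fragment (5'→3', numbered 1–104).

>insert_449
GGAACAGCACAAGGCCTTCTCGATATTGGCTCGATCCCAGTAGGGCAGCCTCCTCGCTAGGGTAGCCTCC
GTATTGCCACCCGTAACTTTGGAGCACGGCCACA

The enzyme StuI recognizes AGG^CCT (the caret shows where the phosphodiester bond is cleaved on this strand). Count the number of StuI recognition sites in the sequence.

AGGCCT occurs starting at position 12.
StuI cuts at 1 site.

1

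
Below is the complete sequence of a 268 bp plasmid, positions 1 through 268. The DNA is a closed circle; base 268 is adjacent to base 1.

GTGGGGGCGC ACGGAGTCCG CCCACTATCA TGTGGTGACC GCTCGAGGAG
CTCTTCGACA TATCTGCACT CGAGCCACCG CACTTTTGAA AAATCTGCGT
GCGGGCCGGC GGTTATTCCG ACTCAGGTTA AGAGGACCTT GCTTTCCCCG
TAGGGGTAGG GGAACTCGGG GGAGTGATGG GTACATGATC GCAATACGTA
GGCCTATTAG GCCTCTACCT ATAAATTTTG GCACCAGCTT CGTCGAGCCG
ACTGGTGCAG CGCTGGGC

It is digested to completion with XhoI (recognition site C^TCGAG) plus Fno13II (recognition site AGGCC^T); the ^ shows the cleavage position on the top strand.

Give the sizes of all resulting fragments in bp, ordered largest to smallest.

135, 97, 27, 9 bp

XhoI sites (CTCGAG) start at positions 42, 69.
XhoI cuts after the first base of each site, so after positions 42, 69.
Fno13II sites (AGGCCT) start at positions 200, 209.
Fno13II cuts after base 5 of each site (before the last base), so after positions 204, 213.
Combined cut positions: 42, 69, 204, 213.
Circular molecule, 4 cuts → 4 fragments:
  43–69 → 27 bp
  70–204 → 135 bp
  205–213 → 9 bp
  214–268 then 1–42 → 55 + 42 = 97 bp
Sorted largest to smallest: 135, 97, 27, 9 bp.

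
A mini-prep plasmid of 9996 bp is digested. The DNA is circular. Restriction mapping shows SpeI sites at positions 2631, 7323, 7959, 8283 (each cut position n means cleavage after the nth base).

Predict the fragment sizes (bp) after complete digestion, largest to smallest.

Circular molecule, 4 cuts → 4 fragments:
  7323 − 2631 = 4692 bp
  7959 − 7323 = 636 bp
  8283 − 7959 = 324 bp
  wrap: 9996 − 8283 + 2631 = 4344 bp
Sorted largest to smallest: 4692, 4344, 636, 324 bp.

4692, 4344, 636, 324 bp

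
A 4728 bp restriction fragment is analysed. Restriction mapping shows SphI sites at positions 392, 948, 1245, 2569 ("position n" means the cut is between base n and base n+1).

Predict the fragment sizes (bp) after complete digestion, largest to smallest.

2159, 1324, 556, 392, 297 bp

Linear molecule, 4 cuts → 5 fragments:
  392 − 0 = 392 bp
  948 − 392 = 556 bp
  1245 − 948 = 297 bp
  2569 − 1245 = 1324 bp
  4728 − 2569 = 2159 bp
Sorted largest to smallest: 2159, 1324, 556, 392, 297 bp.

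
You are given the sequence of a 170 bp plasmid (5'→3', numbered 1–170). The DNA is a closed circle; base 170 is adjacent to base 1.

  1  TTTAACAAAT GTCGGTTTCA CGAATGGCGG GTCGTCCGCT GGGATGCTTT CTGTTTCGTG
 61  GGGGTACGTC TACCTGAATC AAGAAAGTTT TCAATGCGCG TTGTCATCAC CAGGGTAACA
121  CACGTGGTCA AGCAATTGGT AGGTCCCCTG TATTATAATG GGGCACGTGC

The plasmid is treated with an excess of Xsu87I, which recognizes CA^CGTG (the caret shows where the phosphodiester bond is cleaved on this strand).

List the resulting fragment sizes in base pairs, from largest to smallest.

127, 43 bp

Xsu87I sites (CACGTG) start at positions 121, 164.
Xsu87I cuts after base 2 of each site, so after positions 122, 165.
Circular molecule, 2 cuts → 2 fragments:
  123–165 → 43 bp
  166–170 then 1–122 → 5 + 122 = 127 bp
Sorted largest to smallest: 127, 43 bp.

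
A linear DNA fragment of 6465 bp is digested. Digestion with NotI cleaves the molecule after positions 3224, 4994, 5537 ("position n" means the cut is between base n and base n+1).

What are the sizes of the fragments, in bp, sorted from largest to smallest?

Linear molecule, 3 cuts → 4 fragments:
  3224 − 0 = 3224 bp
  4994 − 3224 = 1770 bp
  5537 − 4994 = 543 bp
  6465 − 5537 = 928 bp
Sorted largest to smallest: 3224, 1770, 928, 543 bp.

3224, 1770, 928, 543 bp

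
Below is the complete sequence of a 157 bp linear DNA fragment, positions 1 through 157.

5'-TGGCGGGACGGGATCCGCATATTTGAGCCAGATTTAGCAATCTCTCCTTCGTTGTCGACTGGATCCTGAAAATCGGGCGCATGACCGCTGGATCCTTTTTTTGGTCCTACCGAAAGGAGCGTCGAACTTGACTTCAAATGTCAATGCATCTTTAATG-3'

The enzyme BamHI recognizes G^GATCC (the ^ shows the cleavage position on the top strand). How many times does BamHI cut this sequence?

GGATCC occurs starting at positions 11, 61, 90.
BamHI cuts at 3 sites.

3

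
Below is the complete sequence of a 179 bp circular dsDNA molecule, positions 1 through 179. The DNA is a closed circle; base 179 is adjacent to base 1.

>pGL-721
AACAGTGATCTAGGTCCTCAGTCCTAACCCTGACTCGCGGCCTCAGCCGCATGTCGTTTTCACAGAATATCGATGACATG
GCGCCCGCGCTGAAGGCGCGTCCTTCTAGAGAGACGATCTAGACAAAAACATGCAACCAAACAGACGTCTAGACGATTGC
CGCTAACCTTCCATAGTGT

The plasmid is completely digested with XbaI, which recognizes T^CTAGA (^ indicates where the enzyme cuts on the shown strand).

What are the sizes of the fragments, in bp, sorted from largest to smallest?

XbaI sites (TCTAGA) start at positions 105, 118, 148.
XbaI cuts after the first base of each site, so after positions 105, 118, 148.
Circular molecule, 3 cuts → 3 fragments:
  106–118 → 13 bp
  119–148 → 30 bp
  149–179 then 1–105 → 31 + 105 = 136 bp
Sorted largest to smallest: 136, 30, 13 bp.

136, 30, 13 bp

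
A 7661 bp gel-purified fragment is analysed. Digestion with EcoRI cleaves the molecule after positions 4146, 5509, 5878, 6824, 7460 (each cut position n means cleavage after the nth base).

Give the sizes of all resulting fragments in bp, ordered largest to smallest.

Linear molecule, 5 cuts → 6 fragments:
  4146 − 0 = 4146 bp
  5509 − 4146 = 1363 bp
  5878 − 5509 = 369 bp
  6824 − 5878 = 946 bp
  7460 − 6824 = 636 bp
  7661 − 7460 = 201 bp
Sorted largest to smallest: 4146, 1363, 946, 636, 369, 201 bp.

4146, 1363, 946, 636, 369, 201 bp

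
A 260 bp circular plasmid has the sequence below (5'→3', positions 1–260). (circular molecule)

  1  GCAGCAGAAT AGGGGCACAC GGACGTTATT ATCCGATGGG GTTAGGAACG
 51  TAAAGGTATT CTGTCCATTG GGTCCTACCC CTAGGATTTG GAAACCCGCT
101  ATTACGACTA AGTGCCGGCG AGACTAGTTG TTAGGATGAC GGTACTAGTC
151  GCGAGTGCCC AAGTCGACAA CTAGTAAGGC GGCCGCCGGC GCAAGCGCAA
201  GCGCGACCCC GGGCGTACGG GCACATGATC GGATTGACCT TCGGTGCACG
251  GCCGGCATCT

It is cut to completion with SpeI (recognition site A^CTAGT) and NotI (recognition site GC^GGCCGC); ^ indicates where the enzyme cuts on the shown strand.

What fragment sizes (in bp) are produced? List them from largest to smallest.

203, 26, 21, 10 bp

SpeI sites (ACTAGT) start at positions 123, 144, 170.
SpeI cuts after the first base of each site, so after positions 123, 144, 170.
The NotI site (GCGGCCGC) starts at position 179.
NotI cuts after base 2 of each site, so after position 180.
Combined cut positions: 123, 144, 170, 180.
Circular molecule, 4 cuts → 4 fragments:
  124–144 → 21 bp
  145–170 → 26 bp
  171–180 → 10 bp
  181–260 then 1–123 → 80 + 123 = 203 bp
Sorted largest to smallest: 203, 26, 21, 10 bp.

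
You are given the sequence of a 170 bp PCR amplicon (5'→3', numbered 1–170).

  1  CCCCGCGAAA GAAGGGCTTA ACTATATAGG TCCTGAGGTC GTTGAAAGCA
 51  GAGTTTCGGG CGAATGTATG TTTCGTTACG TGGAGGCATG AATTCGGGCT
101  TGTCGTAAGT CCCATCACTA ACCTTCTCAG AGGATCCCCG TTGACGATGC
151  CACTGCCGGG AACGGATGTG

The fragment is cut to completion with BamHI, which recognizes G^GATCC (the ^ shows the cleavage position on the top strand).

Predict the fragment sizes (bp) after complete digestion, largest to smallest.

132, 38 bp

The BamHI site (GGATCC) starts at position 132.
BamHI cuts after the first base of each site, so after position 132.
Linear molecule, 1 cut → 2 fragments:
  1–132 → 132 bp
  133–170 → 38 bp
Sorted largest to smallest: 132, 38 bp.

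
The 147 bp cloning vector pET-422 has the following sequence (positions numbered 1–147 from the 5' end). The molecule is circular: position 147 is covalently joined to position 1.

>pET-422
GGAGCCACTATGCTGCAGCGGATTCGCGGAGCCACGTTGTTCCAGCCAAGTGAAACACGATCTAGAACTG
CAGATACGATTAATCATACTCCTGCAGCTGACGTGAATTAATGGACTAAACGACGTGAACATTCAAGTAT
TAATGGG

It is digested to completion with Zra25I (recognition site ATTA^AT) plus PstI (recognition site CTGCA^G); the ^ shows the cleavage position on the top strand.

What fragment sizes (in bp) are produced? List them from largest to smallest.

55, 32, 22, 14, 14, 10 bp

Zra25I sites (ATTAAT) start at positions 79, 107, 139.
Zra25I cuts after base 4 of each site, so after positions 82, 110, 142.
PstI sites (CTGCAG) start at positions 13, 68, 92.
PstI cuts after base 5 of each site (before the last base), so after positions 17, 72, 96.
Combined cut positions: 17, 72, 82, 96, 110, 142.
Circular molecule, 6 cuts → 6 fragments:
  18–72 → 55 bp
  73–82 → 10 bp
  83–96 → 14 bp
  97–110 → 14 bp
  111–142 → 32 bp
  143–147 then 1–17 → 5 + 17 = 22 bp
Sorted largest to smallest: 55, 32, 22, 14, 14, 10 bp.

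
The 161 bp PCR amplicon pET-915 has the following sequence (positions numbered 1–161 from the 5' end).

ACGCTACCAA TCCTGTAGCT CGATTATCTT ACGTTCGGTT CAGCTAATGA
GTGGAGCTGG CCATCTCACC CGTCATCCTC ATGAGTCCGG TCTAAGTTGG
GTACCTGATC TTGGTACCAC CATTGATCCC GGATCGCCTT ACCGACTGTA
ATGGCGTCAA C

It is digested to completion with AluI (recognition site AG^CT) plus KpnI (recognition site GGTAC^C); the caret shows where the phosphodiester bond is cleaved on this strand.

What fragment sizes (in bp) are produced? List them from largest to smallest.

48, 44, 25, 18, 13, 13 bp

AluI sites (AGCT) start at positions 17, 42, 55.
AluI cuts after base 2 of each site, so after positions 18, 43, 56.
KpnI sites (GGTACC) start at positions 100, 113.
KpnI cuts after base 5 of each site (before the last base), so after positions 104, 117.
Combined cut positions: 18, 43, 56, 104, 117.
Linear molecule, 5 cuts → 6 fragments:
  1–18 → 18 bp
  19–43 → 25 bp
  44–56 → 13 bp
  57–104 → 48 bp
  105–117 → 13 bp
  118–161 → 44 bp
Sorted largest to smallest: 48, 44, 25, 18, 13, 13 bp.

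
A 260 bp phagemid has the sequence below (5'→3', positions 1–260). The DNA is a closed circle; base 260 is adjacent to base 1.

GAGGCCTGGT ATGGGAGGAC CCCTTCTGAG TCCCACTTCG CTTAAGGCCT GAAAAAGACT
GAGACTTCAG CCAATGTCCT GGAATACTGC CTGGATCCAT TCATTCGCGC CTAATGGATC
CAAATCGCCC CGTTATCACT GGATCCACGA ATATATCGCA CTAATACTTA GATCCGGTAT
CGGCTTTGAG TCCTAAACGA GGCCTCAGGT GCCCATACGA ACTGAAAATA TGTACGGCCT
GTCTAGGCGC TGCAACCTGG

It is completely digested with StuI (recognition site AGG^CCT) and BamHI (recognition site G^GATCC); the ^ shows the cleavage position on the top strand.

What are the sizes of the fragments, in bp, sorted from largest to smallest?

StuI sites (AGGCCT) start at positions 2, 45, 200.
StuI cuts after base 3 of each site, so after positions 4, 47, 202.
BamHI sites (GGATCC) start at positions 93, 116, 141.
BamHI cuts after the first base of each site, so after positions 93, 116, 141.
Combined cut positions: 4, 47, 93, 116, 141, 202.
Circular molecule, 6 cuts → 6 fragments:
  5–47 → 43 bp
  48–93 → 46 bp
  94–116 → 23 bp
  117–141 → 25 bp
  142–202 → 61 bp
  203–260 then 1–4 → 58 + 4 = 62 bp
Sorted largest to smallest: 62, 61, 46, 43, 25, 23 bp.

62, 61, 46, 43, 25, 23 bp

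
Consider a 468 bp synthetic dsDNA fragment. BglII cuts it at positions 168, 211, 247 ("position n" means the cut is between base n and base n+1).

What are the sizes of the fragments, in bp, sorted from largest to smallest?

Linear molecule, 3 cuts → 4 fragments:
  168 − 0 = 168 bp
  211 − 168 = 43 bp
  247 − 211 = 36 bp
  468 − 247 = 221 bp
Sorted largest to smallest: 221, 168, 43, 36 bp.

221, 168, 43, 36 bp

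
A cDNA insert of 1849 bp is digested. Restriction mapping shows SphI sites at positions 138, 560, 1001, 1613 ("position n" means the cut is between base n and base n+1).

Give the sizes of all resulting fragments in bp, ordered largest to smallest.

612, 441, 422, 236, 138 bp

Linear molecule, 4 cuts → 5 fragments:
  138 − 0 = 138 bp
  560 − 138 = 422 bp
  1001 − 560 = 441 bp
  1613 − 1001 = 612 bp
  1849 − 1613 = 236 bp
Sorted largest to smallest: 612, 441, 422, 236, 138 bp.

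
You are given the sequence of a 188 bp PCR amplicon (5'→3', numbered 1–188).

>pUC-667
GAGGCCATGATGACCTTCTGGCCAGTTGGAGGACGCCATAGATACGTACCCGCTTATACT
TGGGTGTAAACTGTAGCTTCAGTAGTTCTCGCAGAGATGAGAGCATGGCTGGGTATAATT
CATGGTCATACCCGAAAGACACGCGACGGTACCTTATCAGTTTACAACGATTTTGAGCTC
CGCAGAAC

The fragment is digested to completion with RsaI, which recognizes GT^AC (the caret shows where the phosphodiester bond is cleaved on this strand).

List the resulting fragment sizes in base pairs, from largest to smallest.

RsaI sites (GTAC) start at positions 46, 149.
RsaI cuts after base 2 of each site, so after positions 47, 150.
Linear molecule, 2 cuts → 3 fragments:
  1–47 → 47 bp
  48–150 → 103 bp
  151–188 → 38 bp
Sorted largest to smallest: 103, 47, 38 bp.

103, 47, 38 bp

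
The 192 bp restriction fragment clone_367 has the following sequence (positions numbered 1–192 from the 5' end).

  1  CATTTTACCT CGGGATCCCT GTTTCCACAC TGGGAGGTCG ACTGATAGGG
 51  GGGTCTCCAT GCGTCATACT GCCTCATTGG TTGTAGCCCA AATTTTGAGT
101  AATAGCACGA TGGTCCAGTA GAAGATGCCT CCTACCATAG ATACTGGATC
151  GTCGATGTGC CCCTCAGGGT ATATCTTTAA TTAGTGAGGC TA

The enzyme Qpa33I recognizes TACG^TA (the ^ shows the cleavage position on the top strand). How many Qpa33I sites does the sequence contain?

0

No occurrence of TACGTA is present in the sequence.
Qpa33I does not cut: 0 sites.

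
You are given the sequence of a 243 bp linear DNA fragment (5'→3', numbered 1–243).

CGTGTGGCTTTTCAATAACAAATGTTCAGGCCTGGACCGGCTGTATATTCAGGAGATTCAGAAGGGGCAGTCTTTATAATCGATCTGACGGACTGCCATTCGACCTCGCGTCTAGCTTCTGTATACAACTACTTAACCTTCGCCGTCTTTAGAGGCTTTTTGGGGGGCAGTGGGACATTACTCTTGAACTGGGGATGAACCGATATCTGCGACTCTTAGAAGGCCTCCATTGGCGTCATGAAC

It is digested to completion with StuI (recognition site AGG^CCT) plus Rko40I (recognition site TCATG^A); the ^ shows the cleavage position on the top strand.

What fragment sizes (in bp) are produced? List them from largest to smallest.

StuI sites (AGGCCT) start at positions 28, 221.
StuI cuts after base 3 of each site, so after positions 30, 223.
The Rko40I site (TCATGA) starts at position 236.
Rko40I cuts after base 5 of each site (before the last base), so after position 240.
Combined cut positions: 30, 223, 240.
Linear molecule, 3 cuts → 4 fragments:
  1–30 → 30 bp
  31–223 → 193 bp
  224–240 → 17 bp
  241–243 → 3 bp
Sorted largest to smallest: 193, 30, 17, 3 bp.

193, 30, 17, 3 bp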